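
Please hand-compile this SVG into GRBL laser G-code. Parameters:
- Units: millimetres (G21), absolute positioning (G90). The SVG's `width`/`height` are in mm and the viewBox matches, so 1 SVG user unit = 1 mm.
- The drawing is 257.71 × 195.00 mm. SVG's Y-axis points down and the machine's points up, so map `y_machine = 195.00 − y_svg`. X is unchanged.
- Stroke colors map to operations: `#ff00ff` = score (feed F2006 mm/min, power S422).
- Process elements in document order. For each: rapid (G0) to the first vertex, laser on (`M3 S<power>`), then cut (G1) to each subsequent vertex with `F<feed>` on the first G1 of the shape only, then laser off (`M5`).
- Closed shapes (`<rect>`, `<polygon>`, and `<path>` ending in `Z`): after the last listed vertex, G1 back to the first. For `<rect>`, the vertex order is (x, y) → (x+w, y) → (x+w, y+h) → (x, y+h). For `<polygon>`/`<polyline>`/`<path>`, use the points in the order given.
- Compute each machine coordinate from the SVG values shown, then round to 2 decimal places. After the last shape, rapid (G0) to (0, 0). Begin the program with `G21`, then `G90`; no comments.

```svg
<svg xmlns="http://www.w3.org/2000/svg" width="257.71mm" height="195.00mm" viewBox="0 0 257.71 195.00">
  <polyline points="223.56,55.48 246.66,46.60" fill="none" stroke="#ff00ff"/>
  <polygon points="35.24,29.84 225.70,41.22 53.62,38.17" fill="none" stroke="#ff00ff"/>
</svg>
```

G21
G90
G0 X223.56 Y139.52
M3 S422
G1 X246.66 Y148.40 F2006
M5
G0 X35.24 Y165.16
M3 S422
G1 X225.70 Y153.78 F2006
G1 X53.62 Y156.83
G1 X35.24 Y165.16
M5
G0 X0.00 Y0.00

Since the viewBox matches the mm dimensions, user units are millimetres directly. The only transform is the Y-flip y_m = 195.00 − y_svg.

Shape 1 is a line segment drawn with `<polyline>`. Its stroke #ff00ff means score at S422, F2006. After flipping Y the toolpath is (223.56,139.52) → (246.66,148.40).

Shape 2 is a closed polygon drawn with `<polygon>`. Its stroke #ff00ff means score at S422, F2006. After flipping Y the toolpath is (35.24,165.16) → (225.70,153.78) → (53.62,156.83) → (35.24,165.16), returning to the start.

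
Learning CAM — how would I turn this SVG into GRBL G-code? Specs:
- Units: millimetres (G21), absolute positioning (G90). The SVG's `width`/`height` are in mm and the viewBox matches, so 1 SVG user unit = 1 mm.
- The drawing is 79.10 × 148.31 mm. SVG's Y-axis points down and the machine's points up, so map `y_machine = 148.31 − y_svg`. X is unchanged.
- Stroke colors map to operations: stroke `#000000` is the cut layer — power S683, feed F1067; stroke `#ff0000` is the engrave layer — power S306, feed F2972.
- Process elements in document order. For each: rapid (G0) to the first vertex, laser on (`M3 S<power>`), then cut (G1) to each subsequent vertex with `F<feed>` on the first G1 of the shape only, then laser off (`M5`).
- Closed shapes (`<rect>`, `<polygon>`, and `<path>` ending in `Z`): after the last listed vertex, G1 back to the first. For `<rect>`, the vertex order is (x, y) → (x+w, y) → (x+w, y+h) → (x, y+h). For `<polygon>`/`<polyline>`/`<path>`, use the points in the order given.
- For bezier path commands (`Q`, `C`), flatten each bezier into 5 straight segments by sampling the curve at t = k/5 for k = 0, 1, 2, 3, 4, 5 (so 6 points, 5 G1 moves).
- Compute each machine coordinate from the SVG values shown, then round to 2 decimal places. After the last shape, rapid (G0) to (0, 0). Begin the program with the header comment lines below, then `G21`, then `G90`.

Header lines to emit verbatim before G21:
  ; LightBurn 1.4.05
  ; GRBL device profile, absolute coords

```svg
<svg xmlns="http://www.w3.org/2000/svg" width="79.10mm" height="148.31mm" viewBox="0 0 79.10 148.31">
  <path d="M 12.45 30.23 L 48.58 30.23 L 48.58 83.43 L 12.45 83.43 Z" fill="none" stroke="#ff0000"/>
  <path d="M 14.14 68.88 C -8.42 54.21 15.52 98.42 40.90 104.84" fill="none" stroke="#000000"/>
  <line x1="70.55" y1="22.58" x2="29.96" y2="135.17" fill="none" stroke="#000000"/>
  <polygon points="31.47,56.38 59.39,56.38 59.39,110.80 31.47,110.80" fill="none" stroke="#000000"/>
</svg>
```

; LightBurn 1.4.05
; GRBL device profile, absolute coords
G21
G90
G0 X12.45 Y118.08
M3 S306
G1 X48.58 Y118.08 F2972
G1 X48.58 Y64.88
G1 X12.45 Y64.88
G1 X12.45 Y118.08
M5
G0 X14.14 Y79.43
M3 S683
G1 X5.82 Y81.94 F1067
G1 X6.50 Y74.96
G1 X14.02 Y63.13
G1 X26.21 Y51.08
G1 X40.90 Y43.47
M5
G0 X70.55 Y125.73
M3 S683
G1 X29.96 Y13.14 F1067
M5
G0 X31.47 Y91.93
M3 S683
G1 X59.39 Y91.93 F1067
G1 X59.39 Y37.51
G1 X31.47 Y37.51
G1 X31.47 Y91.93
M5
G0 X0.00 Y0.00

Since the viewBox matches the mm dimensions, user units are millimetres directly. The only transform is the Y-flip y_m = 148.31 − y_svg.

Shape 1 is a rectangle drawn with `<path>`. Its stroke #ff0000 means engrave at S306, F2972. After flipping Y the toolpath is (12.45,118.08) → (48.58,118.08) → (48.58,64.88) → (12.45,64.88) → (12.45,118.08), returning to the start.

Shape 2 is a cubic bezier drawn with `<path>`. Its stroke #000000 means cut at S683, F1067. After flipping Y the toolpath is (14.14,79.43) → (5.82,81.94) → (6.50,74.96) → (14.02,63.13) → (26.21,51.08) → (40.90,43.47).

Shape 3 is a line segment drawn with `<line>`. Its stroke #000000 means cut at S683, F1067. After flipping Y the toolpath is (70.55,125.73) → (29.96,13.14).

Shape 4 is a rectangle drawn with `<polygon>`. Its stroke #000000 means cut at S683, F1067. After flipping Y the toolpath is (31.47,91.93) → (59.39,91.93) → (59.39,37.51) → (31.47,37.51) → (31.47,91.93), returning to the start.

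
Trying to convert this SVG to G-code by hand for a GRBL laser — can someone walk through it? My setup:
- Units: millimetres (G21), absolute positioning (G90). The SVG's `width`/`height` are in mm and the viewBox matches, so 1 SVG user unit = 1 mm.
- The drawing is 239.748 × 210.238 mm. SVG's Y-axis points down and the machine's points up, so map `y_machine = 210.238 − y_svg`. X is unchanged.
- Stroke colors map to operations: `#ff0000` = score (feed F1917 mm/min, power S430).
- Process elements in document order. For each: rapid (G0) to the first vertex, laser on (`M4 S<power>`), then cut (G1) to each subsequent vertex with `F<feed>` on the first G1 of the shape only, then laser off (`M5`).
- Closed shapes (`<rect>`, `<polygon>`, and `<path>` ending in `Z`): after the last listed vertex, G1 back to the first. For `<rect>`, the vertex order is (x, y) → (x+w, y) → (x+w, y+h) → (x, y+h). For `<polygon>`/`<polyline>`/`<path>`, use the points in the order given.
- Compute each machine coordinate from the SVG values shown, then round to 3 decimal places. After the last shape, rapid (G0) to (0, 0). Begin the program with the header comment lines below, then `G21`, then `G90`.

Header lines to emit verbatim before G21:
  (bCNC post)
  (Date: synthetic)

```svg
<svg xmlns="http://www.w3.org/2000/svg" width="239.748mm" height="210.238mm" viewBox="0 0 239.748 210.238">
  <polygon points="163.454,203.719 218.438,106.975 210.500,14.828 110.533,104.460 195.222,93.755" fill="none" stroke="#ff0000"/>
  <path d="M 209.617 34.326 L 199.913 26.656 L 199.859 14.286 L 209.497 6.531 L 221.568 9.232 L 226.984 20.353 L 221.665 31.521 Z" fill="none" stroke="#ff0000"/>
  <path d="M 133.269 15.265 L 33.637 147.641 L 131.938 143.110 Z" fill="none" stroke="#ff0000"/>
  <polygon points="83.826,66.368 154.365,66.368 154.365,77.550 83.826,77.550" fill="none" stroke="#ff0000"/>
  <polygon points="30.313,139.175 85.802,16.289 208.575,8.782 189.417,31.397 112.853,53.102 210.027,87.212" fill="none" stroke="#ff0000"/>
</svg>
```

(bCNC post)
(Date: synthetic)
G21
G90
G0 X163.454 Y6.519
M4 S430
G1 X218.438 Y103.263 F1917
G1 X210.500 Y195.410
G1 X110.533 Y105.778
G1 X195.222 Y116.483
G1 X163.454 Y6.519
M5
G0 X209.617 Y175.912
M4 S430
G1 X199.913 Y183.582 F1917
G1 X199.859 Y195.952
G1 X209.497 Y203.707
G1 X221.568 Y201.006
G1 X226.984 Y189.885
G1 X221.665 Y178.717
G1 X209.617 Y175.912
M5
G0 X133.269 Y194.973
M4 S430
G1 X33.637 Y62.597 F1917
G1 X131.938 Y67.128
G1 X133.269 Y194.973
M5
G0 X83.826 Y143.870
M4 S430
G1 X154.365 Y143.870 F1917
G1 X154.365 Y132.688
G1 X83.826 Y132.688
G1 X83.826 Y143.870
M5
G0 X30.313 Y71.063
M4 S430
G1 X85.802 Y193.949 F1917
G1 X208.575 Y201.456
G1 X189.417 Y178.841
G1 X112.853 Y157.136
G1 X210.027 Y123.026
G1 X30.313 Y71.063
M5
G0 X0.000 Y0.000

viewBox `0 0 239.748 210.238` with mm width/height → 1 unit = 1 mm. Flip: y_m = 210.238 − y_svg.

**Shape 1** — `<polygon>` closed polygon, stroke `#ff0000` → score (S430, F1917). Machine vertices: (163.454,6.519) → (218.438,103.263) → (210.500,195.410) → (110.533,105.778) → (195.222,116.483) → (163.454,6.519). Closed: final G1 returns to the first vertex.

**Shape 2** — `<path>` regular polygon, stroke `#ff0000` → score (S430, F1917). Machine vertices: (209.617,175.912) → (199.913,183.582) → (199.859,195.952) → (209.497,203.707) → (221.568,201.006) → (226.984,189.885) → (221.665,178.717) → (209.617,175.912). Closed: final G1 returns to the first vertex.

**Shape 3** — `<path>` closed polygon, stroke `#ff0000` → score (S430, F1917). Machine vertices: (133.269,194.973) → (33.637,62.597) → (131.938,67.128) → (133.269,194.973). Closed: final G1 returns to the first vertex.

**Shape 4** — `<polygon>` rectangle, stroke `#ff0000` → score (S430, F1917). Machine vertices: (83.826,143.870) → (154.365,143.870) → (154.365,132.688) → (83.826,132.688) → (83.826,143.870). Closed: final G1 returns to the first vertex.

**Shape 5** — `<polygon>` closed polygon, stroke `#ff0000` → score (S430, F1917). Machine vertices: (30.313,71.063) → (85.802,193.949) → (208.575,201.456) → (189.417,178.841) → (112.853,157.136) → (210.027,123.026) → (30.313,71.063). Closed: final G1 returns to the first vertex.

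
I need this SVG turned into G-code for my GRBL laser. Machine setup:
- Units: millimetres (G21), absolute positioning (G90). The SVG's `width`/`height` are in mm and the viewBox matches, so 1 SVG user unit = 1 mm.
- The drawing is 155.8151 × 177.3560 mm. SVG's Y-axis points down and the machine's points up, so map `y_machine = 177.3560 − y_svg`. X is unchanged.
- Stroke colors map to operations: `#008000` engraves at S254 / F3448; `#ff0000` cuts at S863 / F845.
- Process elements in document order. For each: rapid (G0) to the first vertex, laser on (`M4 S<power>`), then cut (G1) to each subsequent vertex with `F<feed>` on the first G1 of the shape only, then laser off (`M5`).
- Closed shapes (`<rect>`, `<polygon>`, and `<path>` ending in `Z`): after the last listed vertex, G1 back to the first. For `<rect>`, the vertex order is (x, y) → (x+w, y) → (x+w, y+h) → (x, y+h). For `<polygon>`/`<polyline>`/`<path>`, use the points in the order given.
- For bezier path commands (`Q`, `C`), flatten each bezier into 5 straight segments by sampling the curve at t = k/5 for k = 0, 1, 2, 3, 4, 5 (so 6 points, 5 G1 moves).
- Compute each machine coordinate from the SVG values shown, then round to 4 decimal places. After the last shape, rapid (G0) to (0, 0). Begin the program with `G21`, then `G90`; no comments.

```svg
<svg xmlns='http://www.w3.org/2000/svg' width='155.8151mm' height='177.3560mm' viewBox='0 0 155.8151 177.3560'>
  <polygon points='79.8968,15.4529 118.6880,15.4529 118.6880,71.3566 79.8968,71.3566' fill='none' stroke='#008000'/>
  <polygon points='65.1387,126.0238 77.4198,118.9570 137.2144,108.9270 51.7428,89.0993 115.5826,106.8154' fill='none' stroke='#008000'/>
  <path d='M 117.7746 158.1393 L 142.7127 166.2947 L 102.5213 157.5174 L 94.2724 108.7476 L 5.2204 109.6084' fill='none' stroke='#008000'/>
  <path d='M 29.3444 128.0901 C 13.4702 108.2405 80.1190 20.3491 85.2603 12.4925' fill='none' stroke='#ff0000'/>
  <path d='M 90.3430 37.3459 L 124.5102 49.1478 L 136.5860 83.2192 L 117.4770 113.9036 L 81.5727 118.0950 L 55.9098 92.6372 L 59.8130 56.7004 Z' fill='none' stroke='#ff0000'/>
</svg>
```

Since the viewBox matches the mm dimensions, user units are millimetres directly. The only transform is the Y-flip y_m = 177.3560 − y_svg.

Shape 1 is a rectangle drawn with `<polygon>`. Its stroke #008000 means engrave at S254, F3448. After flipping Y the toolpath is (79.8968,161.9031) → (118.6880,161.9031) → (118.6880,105.9994) → (79.8968,105.9994) → (79.8968,161.9031), returning to the start.

Shape 2 is a closed polygon drawn with `<polygon>`. Its stroke #008000 means engrave at S254, F3448. After flipping Y the toolpath is (65.1387,51.3322) → (77.4198,58.3990) → (137.2144,68.4290) → (51.7428,88.2567) → (115.5826,70.5406) → (65.1387,51.3322), returning to the start.

Shape 3 is a open polyline drawn with `<path>`. Its stroke #008000 means engrave at S254, F3448. After flipping Y the toolpath is (117.7746,19.2167) → (142.7127,11.0613) → (102.5213,19.8386) → (94.2724,68.6084) → (5.2204,67.7476).

Shape 4 is a cubic bezier drawn with `<path>`. Its stroke #ff0000 means cut at S863, F845. After flipping Y the toolpath is (29.3444,49.2659) → (28.5704,68.1561) → (40.6884,96.2686) → (58.7851,126.4958) → (75.9469,151.7300) → (85.2603,164.8635).

Shape 5 is a regular polygon drawn with `<path>`. Its stroke #ff0000 means cut at S863, F845. After flipping Y the toolpath is (90.3430,140.0101) → (124.5102,128.2082) → (136.5860,94.1368) → (117.4770,63.4524) → (81.5727,59.2610) → (55.9098,84.7188) → (59.8130,120.6556) → (90.3430,140.0101), returning to the start.

G21
G90
G0 X79.8968 Y161.9031
M4 S254
G1 X118.6880 Y161.9031 F3448
G1 X118.6880 Y105.9994
G1 X79.8968 Y105.9994
G1 X79.8968 Y161.9031
M5
G0 X65.1387 Y51.3322
M4 S254
G1 X77.4198 Y58.3990 F3448
G1 X137.2144 Y68.4290
G1 X51.7428 Y88.2567
G1 X115.5826 Y70.5406
G1 X65.1387 Y51.3322
M5
G0 X117.7746 Y19.2167
M4 S254
G1 X142.7127 Y11.0613 F3448
G1 X102.5213 Y19.8386
G1 X94.2724 Y68.6084
G1 X5.2204 Y67.7476
M5
G0 X29.3444 Y49.2659
M4 S863
G1 X28.5704 Y68.1561 F845
G1 X40.6884 Y96.2686
G1 X58.7851 Y126.4958
G1 X75.9469 Y151.7300
G1 X85.2603 Y164.8635
M5
G0 X90.3430 Y140.0101
M4 S863
G1 X124.5102 Y128.2082 F845
G1 X136.5860 Y94.1368
G1 X117.4770 Y63.4524
G1 X81.5727 Y59.2610
G1 X55.9098 Y84.7188
G1 X59.8130 Y120.6556
G1 X90.3430 Y140.0101
M5
G0 X0.0000 Y0.0000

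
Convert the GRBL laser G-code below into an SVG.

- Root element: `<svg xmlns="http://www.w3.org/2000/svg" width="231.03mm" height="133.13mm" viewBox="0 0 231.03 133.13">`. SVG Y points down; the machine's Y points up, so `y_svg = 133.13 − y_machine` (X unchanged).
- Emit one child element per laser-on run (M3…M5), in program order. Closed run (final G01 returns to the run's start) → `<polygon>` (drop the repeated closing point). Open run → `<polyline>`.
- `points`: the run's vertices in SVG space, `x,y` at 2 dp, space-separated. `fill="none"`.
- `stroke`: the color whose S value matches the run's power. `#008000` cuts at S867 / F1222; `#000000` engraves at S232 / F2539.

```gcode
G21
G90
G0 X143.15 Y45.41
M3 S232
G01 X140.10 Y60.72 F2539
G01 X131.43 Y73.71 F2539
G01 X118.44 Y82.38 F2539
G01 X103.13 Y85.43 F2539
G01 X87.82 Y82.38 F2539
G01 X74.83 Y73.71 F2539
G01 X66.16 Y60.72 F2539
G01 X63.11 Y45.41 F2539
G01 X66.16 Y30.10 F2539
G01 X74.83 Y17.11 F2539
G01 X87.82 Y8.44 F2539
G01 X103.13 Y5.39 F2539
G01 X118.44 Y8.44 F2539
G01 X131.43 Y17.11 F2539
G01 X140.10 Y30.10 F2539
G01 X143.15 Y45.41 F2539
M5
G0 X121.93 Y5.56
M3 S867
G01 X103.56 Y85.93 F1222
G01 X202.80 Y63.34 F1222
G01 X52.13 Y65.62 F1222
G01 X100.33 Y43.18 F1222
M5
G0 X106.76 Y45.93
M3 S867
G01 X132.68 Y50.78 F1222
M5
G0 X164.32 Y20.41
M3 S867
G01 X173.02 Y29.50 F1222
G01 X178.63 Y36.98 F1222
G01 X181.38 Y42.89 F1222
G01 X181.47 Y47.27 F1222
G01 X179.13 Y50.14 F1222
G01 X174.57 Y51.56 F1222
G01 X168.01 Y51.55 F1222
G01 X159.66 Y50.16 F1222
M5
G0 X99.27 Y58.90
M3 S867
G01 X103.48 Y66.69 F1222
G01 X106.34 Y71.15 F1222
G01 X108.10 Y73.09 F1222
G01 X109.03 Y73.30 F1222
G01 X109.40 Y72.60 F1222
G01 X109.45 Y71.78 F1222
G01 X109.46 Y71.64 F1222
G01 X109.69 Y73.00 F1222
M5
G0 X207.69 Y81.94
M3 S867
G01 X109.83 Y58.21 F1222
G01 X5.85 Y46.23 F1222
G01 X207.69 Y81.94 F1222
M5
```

y_svg = 133.13 − y_m.

[1] S232→`#000000` (engrave); closed run; points: 143.15,87.72 140.10,72.41 131.43,59.42 118.44,50.75 103.13,47.70 87.82,50.75 74.83,59.42 66.16,72.41 63.11,87.72 66.16,103.03 74.83,116.02 87.82,124.69 103.13,127.74 118.44,124.69 131.43,116.02 140.10,103.03

[2] S867→`#008000` (cut); open run; points: 121.93,127.57 103.56,47.20 202.80,69.79 52.13,67.51 100.33,89.95

[3] S867→`#008000` (cut); open run; points: 106.76,87.20 132.68,82.35

[4] S867→`#008000` (cut); open run; points: 164.32,112.72 173.02,103.63 178.63,96.15 181.38,90.24 181.47,85.86 179.13,82.99 174.57,81.57 168.01,81.58 159.66,82.97

[5] S867→`#008000` (cut); open run; points: 99.27,74.23 103.48,66.44 106.34,61.98 108.10,60.04 109.03,59.83 109.40,60.53 109.45,61.35 109.46,61.49 109.69,60.13

[6] S867→`#008000` (cut); closed run; points: 207.69,51.19 109.83,74.92 5.85,86.90

<svg xmlns="http://www.w3.org/2000/svg" width="231.03mm" height="133.13mm" viewBox="0 0 231.03 133.13">
  <polygon points="143.15,87.72 140.10,72.41 131.43,59.42 118.44,50.75 103.13,47.70 87.82,50.75 74.83,59.42 66.16,72.41 63.11,87.72 66.16,103.03 74.83,116.02 87.82,124.69 103.13,127.74 118.44,124.69 131.43,116.02 140.10,103.03" fill="none" stroke="#000000"/>
  <polyline points="121.93,127.57 103.56,47.20 202.80,69.79 52.13,67.51 100.33,89.95" fill="none" stroke="#008000"/>
  <polyline points="106.76,87.20 132.68,82.35" fill="none" stroke="#008000"/>
  <polyline points="164.32,112.72 173.02,103.63 178.63,96.15 181.38,90.24 181.47,85.86 179.13,82.99 174.57,81.57 168.01,81.58 159.66,82.97" fill="none" stroke="#008000"/>
  <polyline points="99.27,74.23 103.48,66.44 106.34,61.98 108.10,60.04 109.03,59.83 109.40,60.53 109.45,61.35 109.46,61.49 109.69,60.13" fill="none" stroke="#008000"/>
  <polygon points="207.69,51.19 109.83,74.92 5.85,86.90" fill="none" stroke="#008000"/>
</svg>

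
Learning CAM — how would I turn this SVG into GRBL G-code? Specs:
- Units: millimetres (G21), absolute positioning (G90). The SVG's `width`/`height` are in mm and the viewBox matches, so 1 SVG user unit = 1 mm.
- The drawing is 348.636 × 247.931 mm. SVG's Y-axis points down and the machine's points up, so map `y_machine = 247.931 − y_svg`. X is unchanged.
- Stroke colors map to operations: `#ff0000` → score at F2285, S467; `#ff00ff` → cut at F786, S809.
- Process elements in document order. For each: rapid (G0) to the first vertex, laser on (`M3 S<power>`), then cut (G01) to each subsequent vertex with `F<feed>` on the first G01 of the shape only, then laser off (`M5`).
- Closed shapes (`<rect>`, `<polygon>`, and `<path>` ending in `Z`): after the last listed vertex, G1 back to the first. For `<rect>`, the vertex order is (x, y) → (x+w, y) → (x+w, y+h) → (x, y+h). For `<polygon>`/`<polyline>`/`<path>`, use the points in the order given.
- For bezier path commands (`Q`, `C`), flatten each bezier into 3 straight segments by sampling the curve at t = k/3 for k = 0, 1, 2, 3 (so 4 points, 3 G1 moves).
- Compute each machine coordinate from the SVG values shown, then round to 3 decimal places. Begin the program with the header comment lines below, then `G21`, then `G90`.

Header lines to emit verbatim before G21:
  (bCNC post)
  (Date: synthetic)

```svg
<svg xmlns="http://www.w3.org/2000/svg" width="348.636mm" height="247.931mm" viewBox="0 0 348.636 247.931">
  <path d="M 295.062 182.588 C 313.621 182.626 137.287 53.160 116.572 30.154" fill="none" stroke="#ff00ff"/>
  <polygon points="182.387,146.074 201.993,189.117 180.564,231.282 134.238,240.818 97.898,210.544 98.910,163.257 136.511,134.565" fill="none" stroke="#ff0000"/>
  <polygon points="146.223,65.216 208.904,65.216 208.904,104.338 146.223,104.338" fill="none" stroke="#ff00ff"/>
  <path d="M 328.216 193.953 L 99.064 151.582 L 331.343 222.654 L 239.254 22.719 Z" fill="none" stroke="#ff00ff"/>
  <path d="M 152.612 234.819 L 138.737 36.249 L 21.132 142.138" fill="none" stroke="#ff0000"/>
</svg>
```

1 u = 1 mm; y_m = 247.931 − y.

[1] `<path>` cubic bezier, #ff00ff→cut S809 F786: (295.062,65.343) → (261.639,99.734) → (176.178,168.024) → (116.572,217.777)

[2] `<polygon>` regular polygon, #ff0000→score S467 F2285: (182.387,101.857) → (201.993,58.814) → (180.564,16.649) → (134.238,7.113) → (97.898,37.387) → (98.910,84.674) → (136.511,113.366) → (182.387,101.857) (closed)

[3] `<polygon>` rectangle, #ff00ff→cut S809 F786: (146.223,182.715) → (208.904,182.715) → (208.904,143.593) → (146.223,143.593) → (146.223,182.715) (closed)

[4] `<path>` closed polygon, #ff00ff→cut S809 F786: (328.216,53.978) → (99.064,96.349) → (331.343,25.277) → (239.254,225.212) → (328.216,53.978) (closed)

[5] `<path>` open polyline, #ff0000→score S467 F2285: (152.612,13.112) → (138.737,211.682) → (21.132,105.793)

(bCNC post)
(Date: synthetic)
G21
G90
G0 X295.062 Y65.343
M3 S809
G01 X261.639 Y99.734 F786
G01 X176.178 Y168.024
G01 X116.572 Y217.777
M5
G0 X182.387 Y101.857
M3 S467
G01 X201.993 Y58.814 F2285
G01 X180.564 Y16.649
G01 X134.238 Y7.113
G01 X97.898 Y37.387
G01 X98.910 Y84.674
G01 X136.511 Y113.366
G01 X182.387 Y101.857
M5
G0 X146.223 Y182.715
M3 S809
G01 X208.904 Y182.715 F786
G01 X208.904 Y143.593
G01 X146.223 Y143.593
G01 X146.223 Y182.715
M5
G0 X328.216 Y53.978
M3 S809
G01 X99.064 Y96.349 F786
G01 X331.343 Y25.277
G01 X239.254 Y225.212
G01 X328.216 Y53.978
M5
G0 X152.612 Y13.112
M3 S467
G01 X138.737 Y211.682 F2285
G01 X21.132 Y105.793
M5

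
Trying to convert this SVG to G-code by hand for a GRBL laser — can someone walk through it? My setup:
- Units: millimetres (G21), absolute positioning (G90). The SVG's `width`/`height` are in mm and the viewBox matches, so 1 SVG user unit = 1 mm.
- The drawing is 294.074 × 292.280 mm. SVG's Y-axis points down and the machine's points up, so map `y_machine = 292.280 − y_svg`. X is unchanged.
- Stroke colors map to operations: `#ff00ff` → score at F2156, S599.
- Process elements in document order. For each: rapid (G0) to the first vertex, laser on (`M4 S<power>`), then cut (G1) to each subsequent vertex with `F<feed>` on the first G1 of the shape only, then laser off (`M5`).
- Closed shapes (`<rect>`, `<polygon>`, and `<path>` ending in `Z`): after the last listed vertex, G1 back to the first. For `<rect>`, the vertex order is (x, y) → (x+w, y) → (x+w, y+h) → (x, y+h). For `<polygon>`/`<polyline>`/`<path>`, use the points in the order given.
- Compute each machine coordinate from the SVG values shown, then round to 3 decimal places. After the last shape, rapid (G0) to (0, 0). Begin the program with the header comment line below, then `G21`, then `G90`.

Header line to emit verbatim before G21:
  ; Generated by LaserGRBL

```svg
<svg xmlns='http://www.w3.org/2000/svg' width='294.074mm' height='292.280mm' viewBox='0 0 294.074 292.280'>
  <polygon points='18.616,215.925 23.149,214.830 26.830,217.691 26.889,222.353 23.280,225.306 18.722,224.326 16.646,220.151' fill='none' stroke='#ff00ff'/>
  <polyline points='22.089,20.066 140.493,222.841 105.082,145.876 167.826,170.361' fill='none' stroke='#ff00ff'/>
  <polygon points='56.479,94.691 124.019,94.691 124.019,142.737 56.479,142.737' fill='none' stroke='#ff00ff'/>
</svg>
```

; Generated by LaserGRBL
G21
G90
G0 X18.616 Y76.355
M4 S599
G1 X23.149 Y77.450 F2156
G1 X26.830 Y74.589
G1 X26.889 Y69.927
G1 X23.280 Y66.974
G1 X18.722 Y67.954
G1 X16.646 Y72.129
G1 X18.616 Y76.355
M5
G0 X22.089 Y272.214
M4 S599
G1 X140.493 Y69.439 F2156
G1 X105.082 Y146.404
G1 X167.826 Y121.919
M5
G0 X56.479 Y197.589
M4 S599
G1 X124.019 Y197.589 F2156
G1 X124.019 Y149.543
G1 X56.479 Y149.543
G1 X56.479 Y197.589
M5
G0 X0.000 Y0.000

Since the viewBox matches the mm dimensions, user units are millimetres directly. The only transform is the Y-flip y_m = 292.280 − y_svg.

Shape 1 is a regular polygon drawn with `<polygon>`. Its stroke #ff00ff means score at S599, F2156. After flipping Y the toolpath is (18.616,76.355) → (23.149,77.450) → (26.830,74.589) → (26.889,69.927) → (23.280,66.974) → (18.722,67.954) → (16.646,72.129) → (18.616,76.355), returning to the start.

Shape 2 is a open polyline drawn with `<polyline>`. Its stroke #ff00ff means score at S599, F2156. After flipping Y the toolpath is (22.089,272.214) → (140.493,69.439) → (105.082,146.404) → (167.826,121.919).

Shape 3 is a rectangle drawn with `<polygon>`. Its stroke #ff00ff means score at S599, F2156. After flipping Y the toolpath is (56.479,197.589) → (124.019,197.589) → (124.019,149.543) → (56.479,149.543) → (56.479,197.589), returning to the start.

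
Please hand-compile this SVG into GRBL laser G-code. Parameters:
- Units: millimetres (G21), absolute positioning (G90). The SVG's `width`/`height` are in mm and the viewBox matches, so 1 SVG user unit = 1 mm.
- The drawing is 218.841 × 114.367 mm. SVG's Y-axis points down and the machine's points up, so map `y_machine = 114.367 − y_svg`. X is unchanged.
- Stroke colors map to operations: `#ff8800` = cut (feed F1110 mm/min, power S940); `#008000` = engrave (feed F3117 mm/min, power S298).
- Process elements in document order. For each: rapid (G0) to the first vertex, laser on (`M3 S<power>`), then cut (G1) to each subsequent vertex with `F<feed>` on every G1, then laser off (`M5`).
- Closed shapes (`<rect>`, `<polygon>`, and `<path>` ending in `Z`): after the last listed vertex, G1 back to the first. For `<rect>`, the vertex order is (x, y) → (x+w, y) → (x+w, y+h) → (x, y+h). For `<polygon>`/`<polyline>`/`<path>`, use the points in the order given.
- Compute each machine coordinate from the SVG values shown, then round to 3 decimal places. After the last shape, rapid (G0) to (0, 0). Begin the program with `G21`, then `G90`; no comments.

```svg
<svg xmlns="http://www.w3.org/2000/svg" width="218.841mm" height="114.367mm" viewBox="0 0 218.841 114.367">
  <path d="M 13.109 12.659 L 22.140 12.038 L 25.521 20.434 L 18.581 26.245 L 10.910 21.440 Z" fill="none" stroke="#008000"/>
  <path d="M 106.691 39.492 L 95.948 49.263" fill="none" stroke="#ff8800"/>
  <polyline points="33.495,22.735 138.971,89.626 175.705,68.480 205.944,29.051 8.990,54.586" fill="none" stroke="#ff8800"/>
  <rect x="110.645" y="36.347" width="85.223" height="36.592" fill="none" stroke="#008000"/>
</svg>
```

G21
G90
G0 X13.109 Y101.708
M3 S298
G1 X22.140 Y102.329 F3117
G1 X25.521 Y93.933 F3117
G1 X18.581 Y88.122 F3117
G1 X10.910 Y92.927 F3117
G1 X13.109 Y101.708 F3117
M5
G0 X106.691 Y74.875
M3 S940
G1 X95.948 Y65.104 F1110
M5
G0 X33.495 Y91.632
M3 S940
G1 X138.971 Y24.741 F1110
G1 X175.705 Y45.887 F1110
G1 X205.944 Y85.316 F1110
G1 X8.990 Y59.781 F1110
M5
G0 X110.645 Y78.020
M3 S298
G1 X195.868 Y78.020 F3117
G1 X195.868 Y41.428 F3117
G1 X110.645 Y41.428 F3117
G1 X110.645 Y78.020 F3117
M5
G0 X0.000 Y0.000

viewBox `0 0 218.841 114.367` with mm width/height → 1 unit = 1 mm. Flip: y_m = 114.367 − y_svg.

**Shape 1** — `<path>` regular polygon, stroke `#008000` → engrave (S298, F3117). Machine vertices: (13.109,101.708) → (22.140,102.329) → (25.521,93.933) → (18.581,88.122) → (10.910,92.927) → (13.109,101.708). Closed: final G1 returns to the first vertex.

**Shape 2** — `<path>` line segment, stroke `#ff8800` → cut (S940, F1110). Machine vertices: (106.691,74.875) → (95.948,65.104). Open path.

**Shape 3** — `<polyline>` open polyline, stroke `#ff8800` → cut (S940, F1110). Machine vertices: (33.495,91.632) → (138.971,24.741) → (175.705,45.887) → (205.944,85.316) → (8.990,59.781). Open path.

**Shape 4** — `<rect>` rectangle, stroke `#008000` → engrave (S298, F3117). Machine vertices: (110.645,78.020) → (195.868,78.020) → (195.868,41.428) → (110.645,41.428) → (110.645,78.020). Closed: final G1 returns to the first vertex.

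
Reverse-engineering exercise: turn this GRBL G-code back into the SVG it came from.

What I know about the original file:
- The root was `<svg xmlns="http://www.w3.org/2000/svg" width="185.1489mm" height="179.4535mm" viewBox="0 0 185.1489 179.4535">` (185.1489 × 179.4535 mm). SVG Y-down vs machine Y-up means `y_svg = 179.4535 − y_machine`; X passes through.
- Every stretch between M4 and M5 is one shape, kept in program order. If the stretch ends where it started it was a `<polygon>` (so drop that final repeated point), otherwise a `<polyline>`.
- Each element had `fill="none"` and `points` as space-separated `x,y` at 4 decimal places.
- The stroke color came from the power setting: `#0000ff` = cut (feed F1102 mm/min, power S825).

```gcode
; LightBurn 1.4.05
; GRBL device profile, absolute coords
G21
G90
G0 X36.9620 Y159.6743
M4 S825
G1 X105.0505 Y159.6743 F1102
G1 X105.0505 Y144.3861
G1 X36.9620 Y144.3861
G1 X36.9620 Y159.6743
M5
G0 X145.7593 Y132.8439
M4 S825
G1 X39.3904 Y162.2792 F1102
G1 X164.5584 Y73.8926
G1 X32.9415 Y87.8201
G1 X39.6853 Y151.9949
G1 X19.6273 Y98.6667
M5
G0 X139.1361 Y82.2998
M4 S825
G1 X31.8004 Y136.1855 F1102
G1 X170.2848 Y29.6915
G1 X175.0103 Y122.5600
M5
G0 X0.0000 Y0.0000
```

<svg xmlns="http://www.w3.org/2000/svg" width="185.1489mm" height="179.4535mm" viewBox="0 0 185.1489 179.4535">
  <polygon points="36.9620,19.7792 105.0505,19.7792 105.0505,35.0674 36.9620,35.0674" fill="none" stroke="#0000ff"/>
  <polyline points="145.7593,46.6096 39.3904,17.1743 164.5584,105.5609 32.9415,91.6334 39.6853,27.4586 19.6273,80.7868" fill="none" stroke="#0000ff"/>
  <polyline points="139.1361,97.1537 31.8004,43.2680 170.2848,149.7620 175.0103,56.8935" fill="none" stroke="#0000ff"/>
</svg>

Machine Y-up, SVG Y-down with viewBox height 179.4535, so y_svg = 179.4535 − y_machine; X carries over. Every run uses S825, so all elements get stroke `#0000ff` (cut).

Run 1: The run returns to its start, so emit a `<polygon>` with points (Y-flipped): 36.9620,19.7792 105.0505,19.7792 105.0505,35.0674 36.9620,35.0674.

Run 2: The run is open, so emit a `<polyline>` with points (Y-flipped): 145.7593,46.6096 39.3904,17.1743 164.5584,105.5609 32.9415,91.6334 39.6853,27.4586 19.6273,80.7868.

Run 3: The run is open, so emit a `<polyline>` with points (Y-flipped): 139.1361,97.1537 31.8004,43.2680 170.2848,149.7620 175.0103,56.8935.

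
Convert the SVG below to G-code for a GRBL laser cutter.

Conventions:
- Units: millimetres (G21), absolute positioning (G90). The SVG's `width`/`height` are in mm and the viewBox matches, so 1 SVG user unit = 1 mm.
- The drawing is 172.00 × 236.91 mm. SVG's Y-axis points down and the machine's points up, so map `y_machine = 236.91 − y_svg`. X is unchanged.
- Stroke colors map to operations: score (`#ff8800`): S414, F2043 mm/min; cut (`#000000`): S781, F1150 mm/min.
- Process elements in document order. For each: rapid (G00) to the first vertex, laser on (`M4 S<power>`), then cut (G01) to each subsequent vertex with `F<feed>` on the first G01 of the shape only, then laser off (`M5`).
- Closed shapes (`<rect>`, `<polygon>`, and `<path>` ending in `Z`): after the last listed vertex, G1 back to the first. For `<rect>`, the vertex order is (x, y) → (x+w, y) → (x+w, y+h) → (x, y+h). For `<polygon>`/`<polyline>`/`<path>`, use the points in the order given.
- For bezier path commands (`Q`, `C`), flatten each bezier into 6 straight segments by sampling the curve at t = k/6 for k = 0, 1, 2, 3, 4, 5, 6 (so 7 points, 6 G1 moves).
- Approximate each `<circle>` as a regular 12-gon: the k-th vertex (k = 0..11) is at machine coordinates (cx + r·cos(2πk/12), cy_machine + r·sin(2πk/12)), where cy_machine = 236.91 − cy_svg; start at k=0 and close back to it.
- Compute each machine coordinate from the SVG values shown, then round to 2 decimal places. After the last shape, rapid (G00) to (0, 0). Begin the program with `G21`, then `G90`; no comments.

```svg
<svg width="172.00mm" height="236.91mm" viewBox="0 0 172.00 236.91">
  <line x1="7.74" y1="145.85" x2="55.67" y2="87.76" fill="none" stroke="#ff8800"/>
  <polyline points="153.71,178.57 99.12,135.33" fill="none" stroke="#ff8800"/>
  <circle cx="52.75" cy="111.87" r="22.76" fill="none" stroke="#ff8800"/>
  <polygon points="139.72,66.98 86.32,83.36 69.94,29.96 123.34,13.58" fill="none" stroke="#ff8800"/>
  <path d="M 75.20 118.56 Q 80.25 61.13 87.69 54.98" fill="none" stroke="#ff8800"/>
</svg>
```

1 u = 1 mm; y_m = 236.91 − y.

[1] `<line>` line segment, #ff8800→score S414 F2043: (7.74,91.06) → (55.67,149.15)

[2] `<polyline>` line segment, #ff8800→score S414 F2043: (153.71,58.34) → (99.12,101.58)

[3] `<circle>` circle, #ff8800→score S414 F2043: (75.51,125.04) → (72.46,136.42) → (64.13,144.75) → (52.75,147.80) → (41.37,144.75) → (33.04,136.42) → (29.99,125.04) → (33.04,113.66) → (41.37,105.33) → (52.75,102.28) → (64.13,105.33) → (72.46,113.66) → (75.51,125.04) (closed)

[4] `<polygon>` regular polygon, #ff8800→score S414 F2043: (139.72,169.93) → (86.32,153.55) → (69.94,206.95) → (123.34,223.33) → (139.72,169.93) (closed)

[5] `<path>` quadratic bezier, #ff8800→score S414 F2043: (75.20,118.35) → (76.95,136.07) → (78.83,150.94) → (80.85,162.96) → (83.00,172.13) → (85.28,178.46) → (87.69,181.93)

G21
G90
G00 X7.74 Y91.06
M4 S414
G01 X55.67 Y149.15 F2043
M5
G00 X153.71 Y58.34
M4 S414
G01 X99.12 Y101.58 F2043
M5
G00 X75.51 Y125.04
M4 S414
G01 X72.46 Y136.42 F2043
G01 X64.13 Y144.75
G01 X52.75 Y147.80
G01 X41.37 Y144.75
G01 X33.04 Y136.42
G01 X29.99 Y125.04
G01 X33.04 Y113.66
G01 X41.37 Y105.33
G01 X52.75 Y102.28
G01 X64.13 Y105.33
G01 X72.46 Y113.66
G01 X75.51 Y125.04
M5
G00 X139.72 Y169.93
M4 S414
G01 X86.32 Y153.55 F2043
G01 X69.94 Y206.95
G01 X123.34 Y223.33
G01 X139.72 Y169.93
M5
G00 X75.20 Y118.35
M4 S414
G01 X76.95 Y136.07 F2043
G01 X78.83 Y150.94
G01 X80.85 Y162.96
G01 X83.00 Y172.13
G01 X85.28 Y178.46
G01 X87.69 Y181.93
M5
G00 X0.00 Y0.00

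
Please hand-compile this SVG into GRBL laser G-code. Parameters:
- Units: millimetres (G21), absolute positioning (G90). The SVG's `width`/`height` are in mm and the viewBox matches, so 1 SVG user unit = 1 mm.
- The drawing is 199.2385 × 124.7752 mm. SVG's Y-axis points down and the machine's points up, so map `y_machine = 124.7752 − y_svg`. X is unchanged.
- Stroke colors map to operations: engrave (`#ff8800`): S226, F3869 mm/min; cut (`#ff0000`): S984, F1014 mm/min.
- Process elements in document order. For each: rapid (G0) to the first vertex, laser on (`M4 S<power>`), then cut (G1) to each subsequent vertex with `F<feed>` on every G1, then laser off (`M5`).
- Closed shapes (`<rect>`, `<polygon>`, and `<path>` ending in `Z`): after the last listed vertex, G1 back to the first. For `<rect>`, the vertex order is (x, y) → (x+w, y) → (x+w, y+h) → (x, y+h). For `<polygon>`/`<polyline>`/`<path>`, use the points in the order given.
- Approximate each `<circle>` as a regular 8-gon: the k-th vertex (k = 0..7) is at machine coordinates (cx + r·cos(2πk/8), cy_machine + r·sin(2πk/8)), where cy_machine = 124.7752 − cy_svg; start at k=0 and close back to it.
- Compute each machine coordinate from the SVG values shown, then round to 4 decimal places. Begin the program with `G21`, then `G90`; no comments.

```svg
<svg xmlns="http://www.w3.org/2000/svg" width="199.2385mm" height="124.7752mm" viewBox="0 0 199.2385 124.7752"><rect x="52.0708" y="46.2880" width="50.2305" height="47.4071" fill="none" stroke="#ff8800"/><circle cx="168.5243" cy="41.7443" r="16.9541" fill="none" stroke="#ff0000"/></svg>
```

G21
G90
G0 X52.0708 Y78.4872
M4 S226
G1 X102.3013 Y78.4872 F3869
G1 X102.3013 Y31.0801 F3869
G1 X52.0708 Y31.0801 F3869
G1 X52.0708 Y78.4872 F3869
M5
G0 X185.4784 Y83.0309
M4 S984
G1 X180.5127 Y95.0193 F1014
G1 X168.5243 Y99.9850 F1014
G1 X156.5359 Y95.0193 F1014
G1 X151.5702 Y83.0309 F1014
G1 X156.5359 Y71.0425 F1014
G1 X168.5243 Y66.0768 F1014
G1 X180.5127 Y71.0425 F1014
G1 X185.4784 Y83.0309 F1014
M5

Since the viewBox matches the mm dimensions, user units are millimetres directly. The only transform is the Y-flip y_m = 124.7752 − y_svg.

Shape 1 is a rectangle drawn with `<rect>`. Its stroke #ff8800 means engrave at S226, F3869. After flipping Y the toolpath is (52.0708,78.4872) → (102.3013,78.4872) → (102.3013,31.0801) → (52.0708,31.0801) → (52.0708,78.4872), returning to the start.

Shape 2 is a circle drawn with `<circle>`. Its stroke #ff0000 means cut at S984, F1014. After flipping Y the toolpath is (185.4784,83.0309) → (180.5127,95.0193) → (168.5243,99.9850) → (156.5359,95.0193) → (151.5702,83.0309) → (156.5359,71.0425) → (168.5243,66.0768) → (180.5127,71.0425) → (185.4784,83.0309), returning to the start.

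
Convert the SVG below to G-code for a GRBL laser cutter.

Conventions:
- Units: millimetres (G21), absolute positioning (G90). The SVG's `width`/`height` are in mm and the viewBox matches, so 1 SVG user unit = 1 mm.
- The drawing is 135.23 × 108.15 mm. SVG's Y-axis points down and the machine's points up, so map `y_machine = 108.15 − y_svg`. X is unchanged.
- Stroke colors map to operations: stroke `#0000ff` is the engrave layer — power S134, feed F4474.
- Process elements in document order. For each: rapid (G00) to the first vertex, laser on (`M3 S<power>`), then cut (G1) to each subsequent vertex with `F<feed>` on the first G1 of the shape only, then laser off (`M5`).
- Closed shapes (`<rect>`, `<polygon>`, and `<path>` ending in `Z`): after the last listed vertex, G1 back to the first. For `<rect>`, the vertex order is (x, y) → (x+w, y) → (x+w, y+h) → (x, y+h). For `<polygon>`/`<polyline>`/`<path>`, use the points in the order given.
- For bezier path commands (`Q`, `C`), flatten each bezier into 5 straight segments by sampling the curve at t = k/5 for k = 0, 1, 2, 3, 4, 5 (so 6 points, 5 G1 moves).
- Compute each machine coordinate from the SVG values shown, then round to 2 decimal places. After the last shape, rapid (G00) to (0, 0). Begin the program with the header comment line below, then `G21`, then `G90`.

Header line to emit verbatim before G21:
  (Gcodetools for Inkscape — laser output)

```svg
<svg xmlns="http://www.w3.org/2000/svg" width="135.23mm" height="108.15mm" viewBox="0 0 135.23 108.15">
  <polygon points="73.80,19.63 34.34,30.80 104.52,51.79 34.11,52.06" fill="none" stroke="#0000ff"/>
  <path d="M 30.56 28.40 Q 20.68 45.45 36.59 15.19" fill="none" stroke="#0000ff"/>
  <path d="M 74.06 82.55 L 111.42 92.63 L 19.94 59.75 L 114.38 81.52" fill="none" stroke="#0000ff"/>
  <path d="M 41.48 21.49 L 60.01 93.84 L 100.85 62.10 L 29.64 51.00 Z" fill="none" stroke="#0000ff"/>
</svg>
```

1 u = 1 mm; y_m = 108.15 − y.

[1] `<polygon>` closed polygon, #0000ff→engrave S134 F4474: (73.80,88.52) → (34.34,77.35) → (104.52,56.36) → (34.11,56.09) → (73.80,88.52) (closed)

[2] `<path>` quadratic bezier, #0000ff→engrave S134 F4474: (30.56,79.75) → (27.64,74.82) → (26.78,73.68) → (27.99,76.32) → (31.26,82.75) → (36.59,92.96)

[3] `<path>` open polyline, #0000ff→engrave S134 F4474: (74.06,25.60) → (111.42,15.52) → (19.94,48.40) → (114.38,26.63)

[4] `<path>` closed polygon, #0000ff→engrave S134 F4474: (41.48,86.66) → (60.01,14.31) → (100.85,46.05) → (29.64,57.15) → (41.48,86.66) (closed)

(Gcodetools for Inkscape — laser output)
G21
G90
G00 X73.80 Y88.52
M3 S134
G1 X34.34 Y77.35 F4474
G1 X104.52 Y56.36
G1 X34.11 Y56.09
G1 X73.80 Y88.52
M5
G00 X30.56 Y79.75
M3 S134
G1 X27.64 Y74.82 F4474
G1 X26.78 Y73.68
G1 X27.99 Y76.32
G1 X31.26 Y82.75
G1 X36.59 Y92.96
M5
G00 X74.06 Y25.60
M3 S134
G1 X111.42 Y15.52 F4474
G1 X19.94 Y48.40
G1 X114.38 Y26.63
M5
G00 X41.48 Y86.66
M3 S134
G1 X60.01 Y14.31 F4474
G1 X100.85 Y46.05
G1 X29.64 Y57.15
G1 X41.48 Y86.66
M5
G00 X0.00 Y0.00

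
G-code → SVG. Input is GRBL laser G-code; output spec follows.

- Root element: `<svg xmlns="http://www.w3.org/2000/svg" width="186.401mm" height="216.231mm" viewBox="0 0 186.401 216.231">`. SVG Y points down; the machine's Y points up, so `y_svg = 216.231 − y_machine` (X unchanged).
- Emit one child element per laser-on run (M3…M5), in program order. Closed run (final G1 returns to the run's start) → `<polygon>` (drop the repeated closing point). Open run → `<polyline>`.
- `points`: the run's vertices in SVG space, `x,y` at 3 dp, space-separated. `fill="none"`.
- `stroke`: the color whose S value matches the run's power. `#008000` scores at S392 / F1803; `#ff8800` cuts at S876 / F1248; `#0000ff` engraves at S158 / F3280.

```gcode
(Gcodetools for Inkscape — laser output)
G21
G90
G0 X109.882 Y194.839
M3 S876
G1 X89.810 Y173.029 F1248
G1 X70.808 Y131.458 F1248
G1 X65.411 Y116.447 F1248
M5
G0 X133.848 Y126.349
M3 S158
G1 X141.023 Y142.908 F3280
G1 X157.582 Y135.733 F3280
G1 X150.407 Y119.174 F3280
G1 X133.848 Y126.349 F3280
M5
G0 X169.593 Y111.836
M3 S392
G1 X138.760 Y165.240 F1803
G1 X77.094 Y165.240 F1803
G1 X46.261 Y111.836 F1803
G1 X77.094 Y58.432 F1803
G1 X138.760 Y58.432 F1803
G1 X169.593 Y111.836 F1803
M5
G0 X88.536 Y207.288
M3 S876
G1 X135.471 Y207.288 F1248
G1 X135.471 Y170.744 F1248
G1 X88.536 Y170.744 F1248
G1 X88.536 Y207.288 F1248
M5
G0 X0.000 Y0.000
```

<svg xmlns="http://www.w3.org/2000/svg" width="186.401mm" height="216.231mm" viewBox="0 0 186.401 216.231">
  <polyline points="109.882,21.392 89.810,43.202 70.808,84.773 65.411,99.784" fill="none" stroke="#ff8800"/>
  <polygon points="133.848,89.882 141.023,73.323 157.582,80.498 150.407,97.057" fill="none" stroke="#0000ff"/>
  <polygon points="169.593,104.395 138.760,50.991 77.094,50.991 46.261,104.395 77.094,157.799 138.760,157.799" fill="none" stroke="#008000"/>
  <polygon points="88.536,8.943 135.471,8.943 135.471,45.487 88.536,45.487" fill="none" stroke="#ff8800"/>
</svg>

Each laser-on run becomes one SVG element. Flip Y back into SVG space with y_svg = 216.231 − y_machine.

Run 1: power S876 maps to stroke `#ff8800` (cut). The run is open, so emit a `<polyline>` with points (Y-flipped): 109.882,21.392 89.810,43.202 70.808,84.773 65.411,99.784.

Run 2: power S158 maps to stroke `#0000ff` (engrave). The run returns to its start, so emit a `<polygon>` with points (Y-flipped): 133.848,89.882 141.023,73.323 157.582,80.498 150.407,97.057.

Run 3: power S392 maps to stroke `#008000` (score). The run returns to its start, so emit a `<polygon>` with points (Y-flipped): 169.593,104.395 138.760,50.991 77.094,50.991 46.261,104.395 77.094,157.799 138.760,157.799.

Run 4: power S876 maps to stroke `#ff8800` (cut). The run returns to its start, so emit a `<polygon>` with points (Y-flipped): 88.536,8.943 135.471,8.943 135.471,45.487 88.536,45.487.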